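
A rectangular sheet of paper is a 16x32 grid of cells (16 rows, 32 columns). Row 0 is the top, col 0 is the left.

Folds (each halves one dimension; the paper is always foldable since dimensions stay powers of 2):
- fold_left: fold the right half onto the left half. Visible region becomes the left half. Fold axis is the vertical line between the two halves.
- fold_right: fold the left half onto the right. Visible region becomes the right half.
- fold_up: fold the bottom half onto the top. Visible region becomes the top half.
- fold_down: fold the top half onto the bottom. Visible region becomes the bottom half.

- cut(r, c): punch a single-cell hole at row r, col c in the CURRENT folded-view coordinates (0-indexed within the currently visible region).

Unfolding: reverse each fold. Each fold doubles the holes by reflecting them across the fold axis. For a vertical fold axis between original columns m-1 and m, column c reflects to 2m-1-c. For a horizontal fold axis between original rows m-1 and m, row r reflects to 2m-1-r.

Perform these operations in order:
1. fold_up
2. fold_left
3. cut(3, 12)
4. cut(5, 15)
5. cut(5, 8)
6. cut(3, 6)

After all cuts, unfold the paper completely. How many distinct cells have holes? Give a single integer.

Op 1 fold_up: fold axis h@8; visible region now rows[0,8) x cols[0,32) = 8x32
Op 2 fold_left: fold axis v@16; visible region now rows[0,8) x cols[0,16) = 8x16
Op 3 cut(3, 12): punch at orig (3,12); cuts so far [(3, 12)]; region rows[0,8) x cols[0,16) = 8x16
Op 4 cut(5, 15): punch at orig (5,15); cuts so far [(3, 12), (5, 15)]; region rows[0,8) x cols[0,16) = 8x16
Op 5 cut(5, 8): punch at orig (5,8); cuts so far [(3, 12), (5, 8), (5, 15)]; region rows[0,8) x cols[0,16) = 8x16
Op 6 cut(3, 6): punch at orig (3,6); cuts so far [(3, 6), (3, 12), (5, 8), (5, 15)]; region rows[0,8) x cols[0,16) = 8x16
Unfold 1 (reflect across v@16): 8 holes -> [(3, 6), (3, 12), (3, 19), (3, 25), (5, 8), (5, 15), (5, 16), (5, 23)]
Unfold 2 (reflect across h@8): 16 holes -> [(3, 6), (3, 12), (3, 19), (3, 25), (5, 8), (5, 15), (5, 16), (5, 23), (10, 8), (10, 15), (10, 16), (10, 23), (12, 6), (12, 12), (12, 19), (12, 25)]

Answer: 16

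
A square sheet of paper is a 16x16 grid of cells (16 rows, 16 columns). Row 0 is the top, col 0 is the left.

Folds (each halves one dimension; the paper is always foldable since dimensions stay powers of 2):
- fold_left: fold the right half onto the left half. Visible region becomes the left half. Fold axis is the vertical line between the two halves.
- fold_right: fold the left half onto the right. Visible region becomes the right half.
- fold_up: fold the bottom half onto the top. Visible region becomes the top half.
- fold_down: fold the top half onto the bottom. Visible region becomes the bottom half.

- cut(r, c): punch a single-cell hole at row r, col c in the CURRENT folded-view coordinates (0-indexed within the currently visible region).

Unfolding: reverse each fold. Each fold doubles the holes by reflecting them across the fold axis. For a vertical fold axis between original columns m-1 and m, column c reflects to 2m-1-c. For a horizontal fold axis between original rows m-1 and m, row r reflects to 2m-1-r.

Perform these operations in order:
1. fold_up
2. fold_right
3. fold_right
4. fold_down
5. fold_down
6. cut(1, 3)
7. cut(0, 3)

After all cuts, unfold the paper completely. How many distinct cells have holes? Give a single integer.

Answer: 64

Derivation:
Op 1 fold_up: fold axis h@8; visible region now rows[0,8) x cols[0,16) = 8x16
Op 2 fold_right: fold axis v@8; visible region now rows[0,8) x cols[8,16) = 8x8
Op 3 fold_right: fold axis v@12; visible region now rows[0,8) x cols[12,16) = 8x4
Op 4 fold_down: fold axis h@4; visible region now rows[4,8) x cols[12,16) = 4x4
Op 5 fold_down: fold axis h@6; visible region now rows[6,8) x cols[12,16) = 2x4
Op 6 cut(1, 3): punch at orig (7,15); cuts so far [(7, 15)]; region rows[6,8) x cols[12,16) = 2x4
Op 7 cut(0, 3): punch at orig (6,15); cuts so far [(6, 15), (7, 15)]; region rows[6,8) x cols[12,16) = 2x4
Unfold 1 (reflect across h@6): 4 holes -> [(4, 15), (5, 15), (6, 15), (7, 15)]
Unfold 2 (reflect across h@4): 8 holes -> [(0, 15), (1, 15), (2, 15), (3, 15), (4, 15), (5, 15), (6, 15), (7, 15)]
Unfold 3 (reflect across v@12): 16 holes -> [(0, 8), (0, 15), (1, 8), (1, 15), (2, 8), (2, 15), (3, 8), (3, 15), (4, 8), (4, 15), (5, 8), (5, 15), (6, 8), (6, 15), (7, 8), (7, 15)]
Unfold 4 (reflect across v@8): 32 holes -> [(0, 0), (0, 7), (0, 8), (0, 15), (1, 0), (1, 7), (1, 8), (1, 15), (2, 0), (2, 7), (2, 8), (2, 15), (3, 0), (3, 7), (3, 8), (3, 15), (4, 0), (4, 7), (4, 8), (4, 15), (5, 0), (5, 7), (5, 8), (5, 15), (6, 0), (6, 7), (6, 8), (6, 15), (7, 0), (7, 7), (7, 8), (7, 15)]
Unfold 5 (reflect across h@8): 64 holes -> [(0, 0), (0, 7), (0, 8), (0, 15), (1, 0), (1, 7), (1, 8), (1, 15), (2, 0), (2, 7), (2, 8), (2, 15), (3, 0), (3, 7), (3, 8), (3, 15), (4, 0), (4, 7), (4, 8), (4, 15), (5, 0), (5, 7), (5, 8), (5, 15), (6, 0), (6, 7), (6, 8), (6, 15), (7, 0), (7, 7), (7, 8), (7, 15), (8, 0), (8, 7), (8, 8), (8, 15), (9, 0), (9, 7), (9, 8), (9, 15), (10, 0), (10, 7), (10, 8), (10, 15), (11, 0), (11, 7), (11, 8), (11, 15), (12, 0), (12, 7), (12, 8), (12, 15), (13, 0), (13, 7), (13, 8), (13, 15), (14, 0), (14, 7), (14, 8), (14, 15), (15, 0), (15, 7), (15, 8), (15, 15)]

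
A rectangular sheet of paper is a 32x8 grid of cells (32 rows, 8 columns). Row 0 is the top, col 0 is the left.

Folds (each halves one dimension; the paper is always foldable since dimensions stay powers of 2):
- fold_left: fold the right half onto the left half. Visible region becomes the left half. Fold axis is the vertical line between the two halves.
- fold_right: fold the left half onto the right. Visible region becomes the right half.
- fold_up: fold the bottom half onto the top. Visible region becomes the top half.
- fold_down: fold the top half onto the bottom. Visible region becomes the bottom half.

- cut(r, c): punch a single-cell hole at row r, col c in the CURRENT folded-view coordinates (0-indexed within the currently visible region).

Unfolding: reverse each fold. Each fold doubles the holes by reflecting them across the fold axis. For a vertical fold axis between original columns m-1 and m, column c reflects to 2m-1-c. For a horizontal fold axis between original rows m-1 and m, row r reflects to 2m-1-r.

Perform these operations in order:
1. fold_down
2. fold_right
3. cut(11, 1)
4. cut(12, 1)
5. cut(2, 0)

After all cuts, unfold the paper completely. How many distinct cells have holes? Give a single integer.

Op 1 fold_down: fold axis h@16; visible region now rows[16,32) x cols[0,8) = 16x8
Op 2 fold_right: fold axis v@4; visible region now rows[16,32) x cols[4,8) = 16x4
Op 3 cut(11, 1): punch at orig (27,5); cuts so far [(27, 5)]; region rows[16,32) x cols[4,8) = 16x4
Op 4 cut(12, 1): punch at orig (28,5); cuts so far [(27, 5), (28, 5)]; region rows[16,32) x cols[4,8) = 16x4
Op 5 cut(2, 0): punch at orig (18,4); cuts so far [(18, 4), (27, 5), (28, 5)]; region rows[16,32) x cols[4,8) = 16x4
Unfold 1 (reflect across v@4): 6 holes -> [(18, 3), (18, 4), (27, 2), (27, 5), (28, 2), (28, 5)]
Unfold 2 (reflect across h@16): 12 holes -> [(3, 2), (3, 5), (4, 2), (4, 5), (13, 3), (13, 4), (18, 3), (18, 4), (27, 2), (27, 5), (28, 2), (28, 5)]

Answer: 12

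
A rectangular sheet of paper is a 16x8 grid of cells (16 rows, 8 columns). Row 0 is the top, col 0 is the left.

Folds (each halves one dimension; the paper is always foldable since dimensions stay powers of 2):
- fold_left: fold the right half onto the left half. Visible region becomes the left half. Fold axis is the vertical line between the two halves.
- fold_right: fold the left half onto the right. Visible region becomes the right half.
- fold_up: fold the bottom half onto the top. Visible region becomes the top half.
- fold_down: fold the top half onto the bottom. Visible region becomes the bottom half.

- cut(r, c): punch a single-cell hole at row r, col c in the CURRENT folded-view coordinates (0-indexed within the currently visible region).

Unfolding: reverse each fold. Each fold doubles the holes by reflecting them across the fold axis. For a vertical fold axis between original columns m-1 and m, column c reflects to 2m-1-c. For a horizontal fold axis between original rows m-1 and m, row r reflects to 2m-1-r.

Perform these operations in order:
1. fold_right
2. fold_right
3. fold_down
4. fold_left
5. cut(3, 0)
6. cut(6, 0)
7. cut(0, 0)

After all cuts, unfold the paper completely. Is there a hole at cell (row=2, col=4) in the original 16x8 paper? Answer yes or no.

Op 1 fold_right: fold axis v@4; visible region now rows[0,16) x cols[4,8) = 16x4
Op 2 fold_right: fold axis v@6; visible region now rows[0,16) x cols[6,8) = 16x2
Op 3 fold_down: fold axis h@8; visible region now rows[8,16) x cols[6,8) = 8x2
Op 4 fold_left: fold axis v@7; visible region now rows[8,16) x cols[6,7) = 8x1
Op 5 cut(3, 0): punch at orig (11,6); cuts so far [(11, 6)]; region rows[8,16) x cols[6,7) = 8x1
Op 6 cut(6, 0): punch at orig (14,6); cuts so far [(11, 6), (14, 6)]; region rows[8,16) x cols[6,7) = 8x1
Op 7 cut(0, 0): punch at orig (8,6); cuts so far [(8, 6), (11, 6), (14, 6)]; region rows[8,16) x cols[6,7) = 8x1
Unfold 1 (reflect across v@7): 6 holes -> [(8, 6), (8, 7), (11, 6), (11, 7), (14, 6), (14, 7)]
Unfold 2 (reflect across h@8): 12 holes -> [(1, 6), (1, 7), (4, 6), (4, 7), (7, 6), (7, 7), (8, 6), (8, 7), (11, 6), (11, 7), (14, 6), (14, 7)]
Unfold 3 (reflect across v@6): 24 holes -> [(1, 4), (1, 5), (1, 6), (1, 7), (4, 4), (4, 5), (4, 6), (4, 7), (7, 4), (7, 5), (7, 6), (7, 7), (8, 4), (8, 5), (8, 6), (8, 7), (11, 4), (11, 5), (11, 6), (11, 7), (14, 4), (14, 5), (14, 6), (14, 7)]
Unfold 4 (reflect across v@4): 48 holes -> [(1, 0), (1, 1), (1, 2), (1, 3), (1, 4), (1, 5), (1, 6), (1, 7), (4, 0), (4, 1), (4, 2), (4, 3), (4, 4), (4, 5), (4, 6), (4, 7), (7, 0), (7, 1), (7, 2), (7, 3), (7, 4), (7, 5), (7, 6), (7, 7), (8, 0), (8, 1), (8, 2), (8, 3), (8, 4), (8, 5), (8, 6), (8, 7), (11, 0), (11, 1), (11, 2), (11, 3), (11, 4), (11, 5), (11, 6), (11, 7), (14, 0), (14, 1), (14, 2), (14, 3), (14, 4), (14, 5), (14, 6), (14, 7)]
Holes: [(1, 0), (1, 1), (1, 2), (1, 3), (1, 4), (1, 5), (1, 6), (1, 7), (4, 0), (4, 1), (4, 2), (4, 3), (4, 4), (4, 5), (4, 6), (4, 7), (7, 0), (7, 1), (7, 2), (7, 3), (7, 4), (7, 5), (7, 6), (7, 7), (8, 0), (8, 1), (8, 2), (8, 3), (8, 4), (8, 5), (8, 6), (8, 7), (11, 0), (11, 1), (11, 2), (11, 3), (11, 4), (11, 5), (11, 6), (11, 7), (14, 0), (14, 1), (14, 2), (14, 3), (14, 4), (14, 5), (14, 6), (14, 7)]

Answer: no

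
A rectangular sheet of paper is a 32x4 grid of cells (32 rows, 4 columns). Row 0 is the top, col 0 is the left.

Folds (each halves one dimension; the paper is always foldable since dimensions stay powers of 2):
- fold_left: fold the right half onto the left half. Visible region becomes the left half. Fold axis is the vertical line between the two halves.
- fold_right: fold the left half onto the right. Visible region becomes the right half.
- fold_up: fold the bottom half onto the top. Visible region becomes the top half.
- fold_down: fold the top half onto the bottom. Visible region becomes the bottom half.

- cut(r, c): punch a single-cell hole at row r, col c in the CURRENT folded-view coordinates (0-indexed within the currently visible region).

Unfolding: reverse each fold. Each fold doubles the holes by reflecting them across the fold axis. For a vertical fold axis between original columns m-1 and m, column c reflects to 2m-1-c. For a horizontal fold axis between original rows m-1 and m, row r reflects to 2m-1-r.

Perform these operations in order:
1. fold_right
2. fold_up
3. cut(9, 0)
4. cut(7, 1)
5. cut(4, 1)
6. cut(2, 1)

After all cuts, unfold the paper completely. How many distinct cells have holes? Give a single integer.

Op 1 fold_right: fold axis v@2; visible region now rows[0,32) x cols[2,4) = 32x2
Op 2 fold_up: fold axis h@16; visible region now rows[0,16) x cols[2,4) = 16x2
Op 3 cut(9, 0): punch at orig (9,2); cuts so far [(9, 2)]; region rows[0,16) x cols[2,4) = 16x2
Op 4 cut(7, 1): punch at orig (7,3); cuts so far [(7, 3), (9, 2)]; region rows[0,16) x cols[2,4) = 16x2
Op 5 cut(4, 1): punch at orig (4,3); cuts so far [(4, 3), (7, 3), (9, 2)]; region rows[0,16) x cols[2,4) = 16x2
Op 6 cut(2, 1): punch at orig (2,3); cuts so far [(2, 3), (4, 3), (7, 3), (9, 2)]; region rows[0,16) x cols[2,4) = 16x2
Unfold 1 (reflect across h@16): 8 holes -> [(2, 3), (4, 3), (7, 3), (9, 2), (22, 2), (24, 3), (27, 3), (29, 3)]
Unfold 2 (reflect across v@2): 16 holes -> [(2, 0), (2, 3), (4, 0), (4, 3), (7, 0), (7, 3), (9, 1), (9, 2), (22, 1), (22, 2), (24, 0), (24, 3), (27, 0), (27, 3), (29, 0), (29, 3)]

Answer: 16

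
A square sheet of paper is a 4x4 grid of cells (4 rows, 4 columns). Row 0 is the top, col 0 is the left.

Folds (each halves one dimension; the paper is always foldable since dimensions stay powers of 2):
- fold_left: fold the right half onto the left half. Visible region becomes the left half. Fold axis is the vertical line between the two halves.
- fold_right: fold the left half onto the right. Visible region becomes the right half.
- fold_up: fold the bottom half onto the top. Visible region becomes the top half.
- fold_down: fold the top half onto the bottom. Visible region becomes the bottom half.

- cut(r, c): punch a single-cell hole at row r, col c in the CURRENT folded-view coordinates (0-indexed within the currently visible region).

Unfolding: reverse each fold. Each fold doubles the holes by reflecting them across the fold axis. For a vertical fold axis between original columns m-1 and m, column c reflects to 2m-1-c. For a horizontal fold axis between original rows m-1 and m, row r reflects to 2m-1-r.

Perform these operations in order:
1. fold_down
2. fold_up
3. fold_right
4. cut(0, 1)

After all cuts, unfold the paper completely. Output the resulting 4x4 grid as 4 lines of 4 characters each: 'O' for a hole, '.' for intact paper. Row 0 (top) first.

Answer: O..O
O..O
O..O
O..O

Derivation:
Op 1 fold_down: fold axis h@2; visible region now rows[2,4) x cols[0,4) = 2x4
Op 2 fold_up: fold axis h@3; visible region now rows[2,3) x cols[0,4) = 1x4
Op 3 fold_right: fold axis v@2; visible region now rows[2,3) x cols[2,4) = 1x2
Op 4 cut(0, 1): punch at orig (2,3); cuts so far [(2, 3)]; region rows[2,3) x cols[2,4) = 1x2
Unfold 1 (reflect across v@2): 2 holes -> [(2, 0), (2, 3)]
Unfold 2 (reflect across h@3): 4 holes -> [(2, 0), (2, 3), (3, 0), (3, 3)]
Unfold 3 (reflect across h@2): 8 holes -> [(0, 0), (0, 3), (1, 0), (1, 3), (2, 0), (2, 3), (3, 0), (3, 3)]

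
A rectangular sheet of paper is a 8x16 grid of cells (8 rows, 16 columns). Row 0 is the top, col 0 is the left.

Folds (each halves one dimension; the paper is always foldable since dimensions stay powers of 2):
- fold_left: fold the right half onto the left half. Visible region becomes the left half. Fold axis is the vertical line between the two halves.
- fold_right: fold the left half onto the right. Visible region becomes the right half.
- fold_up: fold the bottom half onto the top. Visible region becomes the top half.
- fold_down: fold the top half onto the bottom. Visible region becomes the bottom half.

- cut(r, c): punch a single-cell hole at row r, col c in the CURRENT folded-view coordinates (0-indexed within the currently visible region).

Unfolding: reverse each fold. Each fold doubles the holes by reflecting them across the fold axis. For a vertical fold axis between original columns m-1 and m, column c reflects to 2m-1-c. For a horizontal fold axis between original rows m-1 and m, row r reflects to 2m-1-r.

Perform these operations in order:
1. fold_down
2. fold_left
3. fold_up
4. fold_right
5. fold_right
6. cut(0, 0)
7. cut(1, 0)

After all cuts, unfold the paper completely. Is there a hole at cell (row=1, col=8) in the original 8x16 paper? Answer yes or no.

Op 1 fold_down: fold axis h@4; visible region now rows[4,8) x cols[0,16) = 4x16
Op 2 fold_left: fold axis v@8; visible region now rows[4,8) x cols[0,8) = 4x8
Op 3 fold_up: fold axis h@6; visible region now rows[4,6) x cols[0,8) = 2x8
Op 4 fold_right: fold axis v@4; visible region now rows[4,6) x cols[4,8) = 2x4
Op 5 fold_right: fold axis v@6; visible region now rows[4,6) x cols[6,8) = 2x2
Op 6 cut(0, 0): punch at orig (4,6); cuts so far [(4, 6)]; region rows[4,6) x cols[6,8) = 2x2
Op 7 cut(1, 0): punch at orig (5,6); cuts so far [(4, 6), (5, 6)]; region rows[4,6) x cols[6,8) = 2x2
Unfold 1 (reflect across v@6): 4 holes -> [(4, 5), (4, 6), (5, 5), (5, 6)]
Unfold 2 (reflect across v@4): 8 holes -> [(4, 1), (4, 2), (4, 5), (4, 6), (5, 1), (5, 2), (5, 5), (5, 6)]
Unfold 3 (reflect across h@6): 16 holes -> [(4, 1), (4, 2), (4, 5), (4, 6), (5, 1), (5, 2), (5, 5), (5, 6), (6, 1), (6, 2), (6, 5), (6, 6), (7, 1), (7, 2), (7, 5), (7, 6)]
Unfold 4 (reflect across v@8): 32 holes -> [(4, 1), (4, 2), (4, 5), (4, 6), (4, 9), (4, 10), (4, 13), (4, 14), (5, 1), (5, 2), (5, 5), (5, 6), (5, 9), (5, 10), (5, 13), (5, 14), (6, 1), (6, 2), (6, 5), (6, 6), (6, 9), (6, 10), (6, 13), (6, 14), (7, 1), (7, 2), (7, 5), (7, 6), (7, 9), (7, 10), (7, 13), (7, 14)]
Unfold 5 (reflect across h@4): 64 holes -> [(0, 1), (0, 2), (0, 5), (0, 6), (0, 9), (0, 10), (0, 13), (0, 14), (1, 1), (1, 2), (1, 5), (1, 6), (1, 9), (1, 10), (1, 13), (1, 14), (2, 1), (2, 2), (2, 5), (2, 6), (2, 9), (2, 10), (2, 13), (2, 14), (3, 1), (3, 2), (3, 5), (3, 6), (3, 9), (3, 10), (3, 13), (3, 14), (4, 1), (4, 2), (4, 5), (4, 6), (4, 9), (4, 10), (4, 13), (4, 14), (5, 1), (5, 2), (5, 5), (5, 6), (5, 9), (5, 10), (5, 13), (5, 14), (6, 1), (6, 2), (6, 5), (6, 6), (6, 9), (6, 10), (6, 13), (6, 14), (7, 1), (7, 2), (7, 5), (7, 6), (7, 9), (7, 10), (7, 13), (7, 14)]
Holes: [(0, 1), (0, 2), (0, 5), (0, 6), (0, 9), (0, 10), (0, 13), (0, 14), (1, 1), (1, 2), (1, 5), (1, 6), (1, 9), (1, 10), (1, 13), (1, 14), (2, 1), (2, 2), (2, 5), (2, 6), (2, 9), (2, 10), (2, 13), (2, 14), (3, 1), (3, 2), (3, 5), (3, 6), (3, 9), (3, 10), (3, 13), (3, 14), (4, 1), (4, 2), (4, 5), (4, 6), (4, 9), (4, 10), (4, 13), (4, 14), (5, 1), (5, 2), (5, 5), (5, 6), (5, 9), (5, 10), (5, 13), (5, 14), (6, 1), (6, 2), (6, 5), (6, 6), (6, 9), (6, 10), (6, 13), (6, 14), (7, 1), (7, 2), (7, 5), (7, 6), (7, 9), (7, 10), (7, 13), (7, 14)]

Answer: no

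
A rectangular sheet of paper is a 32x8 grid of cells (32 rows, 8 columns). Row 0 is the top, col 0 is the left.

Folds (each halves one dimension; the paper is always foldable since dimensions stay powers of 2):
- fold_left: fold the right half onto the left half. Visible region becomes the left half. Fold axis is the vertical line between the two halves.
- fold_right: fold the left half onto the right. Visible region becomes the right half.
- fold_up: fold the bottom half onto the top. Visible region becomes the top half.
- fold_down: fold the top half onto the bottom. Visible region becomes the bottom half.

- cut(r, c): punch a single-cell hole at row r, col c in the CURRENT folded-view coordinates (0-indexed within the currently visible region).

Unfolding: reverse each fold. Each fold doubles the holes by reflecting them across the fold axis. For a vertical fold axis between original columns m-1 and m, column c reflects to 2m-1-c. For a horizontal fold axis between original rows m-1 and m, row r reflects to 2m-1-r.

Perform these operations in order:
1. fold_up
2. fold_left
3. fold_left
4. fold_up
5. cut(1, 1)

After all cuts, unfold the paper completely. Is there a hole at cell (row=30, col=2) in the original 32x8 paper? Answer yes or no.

Answer: yes

Derivation:
Op 1 fold_up: fold axis h@16; visible region now rows[0,16) x cols[0,8) = 16x8
Op 2 fold_left: fold axis v@4; visible region now rows[0,16) x cols[0,4) = 16x4
Op 3 fold_left: fold axis v@2; visible region now rows[0,16) x cols[0,2) = 16x2
Op 4 fold_up: fold axis h@8; visible region now rows[0,8) x cols[0,2) = 8x2
Op 5 cut(1, 1): punch at orig (1,1); cuts so far [(1, 1)]; region rows[0,8) x cols[0,2) = 8x2
Unfold 1 (reflect across h@8): 2 holes -> [(1, 1), (14, 1)]
Unfold 2 (reflect across v@2): 4 holes -> [(1, 1), (1, 2), (14, 1), (14, 2)]
Unfold 3 (reflect across v@4): 8 holes -> [(1, 1), (1, 2), (1, 5), (1, 6), (14, 1), (14, 2), (14, 5), (14, 6)]
Unfold 4 (reflect across h@16): 16 holes -> [(1, 1), (1, 2), (1, 5), (1, 6), (14, 1), (14, 2), (14, 5), (14, 6), (17, 1), (17, 2), (17, 5), (17, 6), (30, 1), (30, 2), (30, 5), (30, 6)]
Holes: [(1, 1), (1, 2), (1, 5), (1, 6), (14, 1), (14, 2), (14, 5), (14, 6), (17, 1), (17, 2), (17, 5), (17, 6), (30, 1), (30, 2), (30, 5), (30, 6)]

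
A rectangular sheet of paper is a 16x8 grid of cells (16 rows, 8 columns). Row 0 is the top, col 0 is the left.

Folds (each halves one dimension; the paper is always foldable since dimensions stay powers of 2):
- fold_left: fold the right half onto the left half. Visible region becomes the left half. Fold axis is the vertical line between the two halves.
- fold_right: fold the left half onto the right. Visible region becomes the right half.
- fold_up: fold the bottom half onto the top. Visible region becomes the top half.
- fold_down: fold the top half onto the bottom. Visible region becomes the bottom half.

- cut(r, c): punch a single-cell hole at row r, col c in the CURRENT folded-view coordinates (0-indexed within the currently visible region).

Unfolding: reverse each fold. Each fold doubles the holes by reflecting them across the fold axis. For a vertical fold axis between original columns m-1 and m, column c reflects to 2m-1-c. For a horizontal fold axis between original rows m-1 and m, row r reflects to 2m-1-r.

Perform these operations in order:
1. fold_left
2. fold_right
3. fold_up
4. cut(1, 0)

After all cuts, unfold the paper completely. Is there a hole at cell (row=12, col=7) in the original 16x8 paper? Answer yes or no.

Op 1 fold_left: fold axis v@4; visible region now rows[0,16) x cols[0,4) = 16x4
Op 2 fold_right: fold axis v@2; visible region now rows[0,16) x cols[2,4) = 16x2
Op 3 fold_up: fold axis h@8; visible region now rows[0,8) x cols[2,4) = 8x2
Op 4 cut(1, 0): punch at orig (1,2); cuts so far [(1, 2)]; region rows[0,8) x cols[2,4) = 8x2
Unfold 1 (reflect across h@8): 2 holes -> [(1, 2), (14, 2)]
Unfold 2 (reflect across v@2): 4 holes -> [(1, 1), (1, 2), (14, 1), (14, 2)]
Unfold 3 (reflect across v@4): 8 holes -> [(1, 1), (1, 2), (1, 5), (1, 6), (14, 1), (14, 2), (14, 5), (14, 6)]
Holes: [(1, 1), (1, 2), (1, 5), (1, 6), (14, 1), (14, 2), (14, 5), (14, 6)]

Answer: no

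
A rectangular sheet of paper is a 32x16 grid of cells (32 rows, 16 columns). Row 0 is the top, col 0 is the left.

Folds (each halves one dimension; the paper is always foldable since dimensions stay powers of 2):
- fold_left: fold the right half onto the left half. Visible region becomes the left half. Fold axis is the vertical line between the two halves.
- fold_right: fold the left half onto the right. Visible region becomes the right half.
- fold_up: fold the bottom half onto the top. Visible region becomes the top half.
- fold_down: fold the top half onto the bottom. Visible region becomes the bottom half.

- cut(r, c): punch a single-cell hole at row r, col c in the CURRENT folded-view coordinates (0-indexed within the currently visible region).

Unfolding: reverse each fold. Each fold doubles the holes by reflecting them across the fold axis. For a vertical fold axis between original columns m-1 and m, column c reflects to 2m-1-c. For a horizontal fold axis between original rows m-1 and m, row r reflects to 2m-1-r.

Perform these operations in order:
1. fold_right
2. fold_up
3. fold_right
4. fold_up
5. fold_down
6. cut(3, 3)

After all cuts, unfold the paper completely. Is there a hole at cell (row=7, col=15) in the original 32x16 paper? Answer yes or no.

Op 1 fold_right: fold axis v@8; visible region now rows[0,32) x cols[8,16) = 32x8
Op 2 fold_up: fold axis h@16; visible region now rows[0,16) x cols[8,16) = 16x8
Op 3 fold_right: fold axis v@12; visible region now rows[0,16) x cols[12,16) = 16x4
Op 4 fold_up: fold axis h@8; visible region now rows[0,8) x cols[12,16) = 8x4
Op 5 fold_down: fold axis h@4; visible region now rows[4,8) x cols[12,16) = 4x4
Op 6 cut(3, 3): punch at orig (7,15); cuts so far [(7, 15)]; region rows[4,8) x cols[12,16) = 4x4
Unfold 1 (reflect across h@4): 2 holes -> [(0, 15), (7, 15)]
Unfold 2 (reflect across h@8): 4 holes -> [(0, 15), (7, 15), (8, 15), (15, 15)]
Unfold 3 (reflect across v@12): 8 holes -> [(0, 8), (0, 15), (7, 8), (7, 15), (8, 8), (8, 15), (15, 8), (15, 15)]
Unfold 4 (reflect across h@16): 16 holes -> [(0, 8), (0, 15), (7, 8), (7, 15), (8, 8), (8, 15), (15, 8), (15, 15), (16, 8), (16, 15), (23, 8), (23, 15), (24, 8), (24, 15), (31, 8), (31, 15)]
Unfold 5 (reflect across v@8): 32 holes -> [(0, 0), (0, 7), (0, 8), (0, 15), (7, 0), (7, 7), (7, 8), (7, 15), (8, 0), (8, 7), (8, 8), (8, 15), (15, 0), (15, 7), (15, 8), (15, 15), (16, 0), (16, 7), (16, 8), (16, 15), (23, 0), (23, 7), (23, 8), (23, 15), (24, 0), (24, 7), (24, 8), (24, 15), (31, 0), (31, 7), (31, 8), (31, 15)]
Holes: [(0, 0), (0, 7), (0, 8), (0, 15), (7, 0), (7, 7), (7, 8), (7, 15), (8, 0), (8, 7), (8, 8), (8, 15), (15, 0), (15, 7), (15, 8), (15, 15), (16, 0), (16, 7), (16, 8), (16, 15), (23, 0), (23, 7), (23, 8), (23, 15), (24, 0), (24, 7), (24, 8), (24, 15), (31, 0), (31, 7), (31, 8), (31, 15)]

Answer: yes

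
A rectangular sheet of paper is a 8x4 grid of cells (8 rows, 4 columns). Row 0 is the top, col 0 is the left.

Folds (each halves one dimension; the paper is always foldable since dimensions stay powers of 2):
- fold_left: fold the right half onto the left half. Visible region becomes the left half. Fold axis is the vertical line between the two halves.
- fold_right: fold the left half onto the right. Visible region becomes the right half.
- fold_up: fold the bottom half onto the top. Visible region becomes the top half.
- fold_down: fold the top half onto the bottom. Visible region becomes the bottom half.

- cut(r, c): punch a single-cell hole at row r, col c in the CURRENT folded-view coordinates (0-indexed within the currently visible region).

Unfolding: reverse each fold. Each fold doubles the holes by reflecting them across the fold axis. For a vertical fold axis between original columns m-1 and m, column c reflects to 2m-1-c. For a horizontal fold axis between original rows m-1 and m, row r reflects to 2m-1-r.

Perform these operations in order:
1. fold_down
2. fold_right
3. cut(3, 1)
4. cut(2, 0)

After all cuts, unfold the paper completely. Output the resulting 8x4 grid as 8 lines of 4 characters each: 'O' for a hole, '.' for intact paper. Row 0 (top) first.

Op 1 fold_down: fold axis h@4; visible region now rows[4,8) x cols[0,4) = 4x4
Op 2 fold_right: fold axis v@2; visible region now rows[4,8) x cols[2,4) = 4x2
Op 3 cut(3, 1): punch at orig (7,3); cuts so far [(7, 3)]; region rows[4,8) x cols[2,4) = 4x2
Op 4 cut(2, 0): punch at orig (6,2); cuts so far [(6, 2), (7, 3)]; region rows[4,8) x cols[2,4) = 4x2
Unfold 1 (reflect across v@2): 4 holes -> [(6, 1), (6, 2), (7, 0), (7, 3)]
Unfold 2 (reflect across h@4): 8 holes -> [(0, 0), (0, 3), (1, 1), (1, 2), (6, 1), (6, 2), (7, 0), (7, 3)]

Answer: O..O
.OO.
....
....
....
....
.OO.
O..O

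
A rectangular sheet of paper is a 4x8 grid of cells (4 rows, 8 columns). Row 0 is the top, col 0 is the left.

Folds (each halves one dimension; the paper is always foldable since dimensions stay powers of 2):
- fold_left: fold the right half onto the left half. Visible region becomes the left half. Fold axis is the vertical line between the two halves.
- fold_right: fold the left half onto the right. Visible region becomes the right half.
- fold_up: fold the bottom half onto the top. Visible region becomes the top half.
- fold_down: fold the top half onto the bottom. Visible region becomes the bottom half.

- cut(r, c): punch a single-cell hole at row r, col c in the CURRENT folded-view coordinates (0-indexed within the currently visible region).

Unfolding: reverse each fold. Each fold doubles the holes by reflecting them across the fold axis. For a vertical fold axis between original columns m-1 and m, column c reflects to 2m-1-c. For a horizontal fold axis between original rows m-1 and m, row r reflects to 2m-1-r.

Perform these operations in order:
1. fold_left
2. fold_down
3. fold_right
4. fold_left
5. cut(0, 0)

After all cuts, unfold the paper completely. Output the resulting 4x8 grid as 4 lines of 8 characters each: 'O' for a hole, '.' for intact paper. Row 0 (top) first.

Op 1 fold_left: fold axis v@4; visible region now rows[0,4) x cols[0,4) = 4x4
Op 2 fold_down: fold axis h@2; visible region now rows[2,4) x cols[0,4) = 2x4
Op 3 fold_right: fold axis v@2; visible region now rows[2,4) x cols[2,4) = 2x2
Op 4 fold_left: fold axis v@3; visible region now rows[2,4) x cols[2,3) = 2x1
Op 5 cut(0, 0): punch at orig (2,2); cuts so far [(2, 2)]; region rows[2,4) x cols[2,3) = 2x1
Unfold 1 (reflect across v@3): 2 holes -> [(2, 2), (2, 3)]
Unfold 2 (reflect across v@2): 4 holes -> [(2, 0), (2, 1), (2, 2), (2, 3)]
Unfold 3 (reflect across h@2): 8 holes -> [(1, 0), (1, 1), (1, 2), (1, 3), (2, 0), (2, 1), (2, 2), (2, 3)]
Unfold 4 (reflect across v@4): 16 holes -> [(1, 0), (1, 1), (1, 2), (1, 3), (1, 4), (1, 5), (1, 6), (1, 7), (2, 0), (2, 1), (2, 2), (2, 3), (2, 4), (2, 5), (2, 6), (2, 7)]

Answer: ........
OOOOOOOO
OOOOOOOO
........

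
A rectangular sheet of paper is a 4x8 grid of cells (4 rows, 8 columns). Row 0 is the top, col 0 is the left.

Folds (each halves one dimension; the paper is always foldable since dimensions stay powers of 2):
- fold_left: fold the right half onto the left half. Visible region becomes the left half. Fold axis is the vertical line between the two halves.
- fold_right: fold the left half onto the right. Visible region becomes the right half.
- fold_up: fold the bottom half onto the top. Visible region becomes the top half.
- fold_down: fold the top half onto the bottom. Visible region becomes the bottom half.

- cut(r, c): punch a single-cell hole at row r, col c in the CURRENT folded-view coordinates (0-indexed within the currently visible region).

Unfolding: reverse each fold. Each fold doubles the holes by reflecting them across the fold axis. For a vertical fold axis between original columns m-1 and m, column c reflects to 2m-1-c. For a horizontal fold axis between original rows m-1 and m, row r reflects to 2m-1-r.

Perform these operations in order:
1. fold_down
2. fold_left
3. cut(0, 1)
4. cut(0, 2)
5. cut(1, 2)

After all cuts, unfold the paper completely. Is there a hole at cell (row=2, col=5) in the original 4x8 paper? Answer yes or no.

Op 1 fold_down: fold axis h@2; visible region now rows[2,4) x cols[0,8) = 2x8
Op 2 fold_left: fold axis v@4; visible region now rows[2,4) x cols[0,4) = 2x4
Op 3 cut(0, 1): punch at orig (2,1); cuts so far [(2, 1)]; region rows[2,4) x cols[0,4) = 2x4
Op 4 cut(0, 2): punch at orig (2,2); cuts so far [(2, 1), (2, 2)]; region rows[2,4) x cols[0,4) = 2x4
Op 5 cut(1, 2): punch at orig (3,2); cuts so far [(2, 1), (2, 2), (3, 2)]; region rows[2,4) x cols[0,4) = 2x4
Unfold 1 (reflect across v@4): 6 holes -> [(2, 1), (2, 2), (2, 5), (2, 6), (3, 2), (3, 5)]
Unfold 2 (reflect across h@2): 12 holes -> [(0, 2), (0, 5), (1, 1), (1, 2), (1, 5), (1, 6), (2, 1), (2, 2), (2, 5), (2, 6), (3, 2), (3, 5)]
Holes: [(0, 2), (0, 5), (1, 1), (1, 2), (1, 5), (1, 6), (2, 1), (2, 2), (2, 5), (2, 6), (3, 2), (3, 5)]

Answer: yes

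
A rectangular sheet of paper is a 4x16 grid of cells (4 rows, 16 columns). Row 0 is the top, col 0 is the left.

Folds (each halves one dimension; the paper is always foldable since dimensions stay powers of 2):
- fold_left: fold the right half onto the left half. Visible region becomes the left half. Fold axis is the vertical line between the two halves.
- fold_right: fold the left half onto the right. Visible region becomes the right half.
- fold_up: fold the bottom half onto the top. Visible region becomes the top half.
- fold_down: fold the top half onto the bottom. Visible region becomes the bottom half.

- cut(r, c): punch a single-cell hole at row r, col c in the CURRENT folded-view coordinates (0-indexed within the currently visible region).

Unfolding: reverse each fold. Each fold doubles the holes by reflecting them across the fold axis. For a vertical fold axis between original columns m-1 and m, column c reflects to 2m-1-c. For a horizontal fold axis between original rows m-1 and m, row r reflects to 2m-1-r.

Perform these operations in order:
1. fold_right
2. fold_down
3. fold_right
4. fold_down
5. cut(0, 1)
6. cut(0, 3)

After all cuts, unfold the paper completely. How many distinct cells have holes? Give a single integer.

Op 1 fold_right: fold axis v@8; visible region now rows[0,4) x cols[8,16) = 4x8
Op 2 fold_down: fold axis h@2; visible region now rows[2,4) x cols[8,16) = 2x8
Op 3 fold_right: fold axis v@12; visible region now rows[2,4) x cols[12,16) = 2x4
Op 4 fold_down: fold axis h@3; visible region now rows[3,4) x cols[12,16) = 1x4
Op 5 cut(0, 1): punch at orig (3,13); cuts so far [(3, 13)]; region rows[3,4) x cols[12,16) = 1x4
Op 6 cut(0, 3): punch at orig (3,15); cuts so far [(3, 13), (3, 15)]; region rows[3,4) x cols[12,16) = 1x4
Unfold 1 (reflect across h@3): 4 holes -> [(2, 13), (2, 15), (3, 13), (3, 15)]
Unfold 2 (reflect across v@12): 8 holes -> [(2, 8), (2, 10), (2, 13), (2, 15), (3, 8), (3, 10), (3, 13), (3, 15)]
Unfold 3 (reflect across h@2): 16 holes -> [(0, 8), (0, 10), (0, 13), (0, 15), (1, 8), (1, 10), (1, 13), (1, 15), (2, 8), (2, 10), (2, 13), (2, 15), (3, 8), (3, 10), (3, 13), (3, 15)]
Unfold 4 (reflect across v@8): 32 holes -> [(0, 0), (0, 2), (0, 5), (0, 7), (0, 8), (0, 10), (0, 13), (0, 15), (1, 0), (1, 2), (1, 5), (1, 7), (1, 8), (1, 10), (1, 13), (1, 15), (2, 0), (2, 2), (2, 5), (2, 7), (2, 8), (2, 10), (2, 13), (2, 15), (3, 0), (3, 2), (3, 5), (3, 7), (3, 8), (3, 10), (3, 13), (3, 15)]

Answer: 32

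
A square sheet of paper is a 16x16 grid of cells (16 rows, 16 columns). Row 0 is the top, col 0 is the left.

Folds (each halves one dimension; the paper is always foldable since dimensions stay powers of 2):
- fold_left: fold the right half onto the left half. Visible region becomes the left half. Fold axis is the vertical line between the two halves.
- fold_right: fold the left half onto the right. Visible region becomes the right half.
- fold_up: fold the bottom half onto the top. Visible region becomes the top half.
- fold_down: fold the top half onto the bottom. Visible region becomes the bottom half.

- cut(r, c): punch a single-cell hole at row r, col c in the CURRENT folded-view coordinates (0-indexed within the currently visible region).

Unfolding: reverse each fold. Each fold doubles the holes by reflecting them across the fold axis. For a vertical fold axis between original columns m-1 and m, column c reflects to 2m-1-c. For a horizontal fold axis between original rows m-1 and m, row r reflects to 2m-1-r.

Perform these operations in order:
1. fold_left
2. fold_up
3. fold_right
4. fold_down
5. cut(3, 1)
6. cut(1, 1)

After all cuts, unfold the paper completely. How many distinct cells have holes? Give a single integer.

Answer: 32

Derivation:
Op 1 fold_left: fold axis v@8; visible region now rows[0,16) x cols[0,8) = 16x8
Op 2 fold_up: fold axis h@8; visible region now rows[0,8) x cols[0,8) = 8x8
Op 3 fold_right: fold axis v@4; visible region now rows[0,8) x cols[4,8) = 8x4
Op 4 fold_down: fold axis h@4; visible region now rows[4,8) x cols[4,8) = 4x4
Op 5 cut(3, 1): punch at orig (7,5); cuts so far [(7, 5)]; region rows[4,8) x cols[4,8) = 4x4
Op 6 cut(1, 1): punch at orig (5,5); cuts so far [(5, 5), (7, 5)]; region rows[4,8) x cols[4,8) = 4x4
Unfold 1 (reflect across h@4): 4 holes -> [(0, 5), (2, 5), (5, 5), (7, 5)]
Unfold 2 (reflect across v@4): 8 holes -> [(0, 2), (0, 5), (2, 2), (2, 5), (5, 2), (5, 5), (7, 2), (7, 5)]
Unfold 3 (reflect across h@8): 16 holes -> [(0, 2), (0, 5), (2, 2), (2, 5), (5, 2), (5, 5), (7, 2), (7, 5), (8, 2), (8, 5), (10, 2), (10, 5), (13, 2), (13, 5), (15, 2), (15, 5)]
Unfold 4 (reflect across v@8): 32 holes -> [(0, 2), (0, 5), (0, 10), (0, 13), (2, 2), (2, 5), (2, 10), (2, 13), (5, 2), (5, 5), (5, 10), (5, 13), (7, 2), (7, 5), (7, 10), (7, 13), (8, 2), (8, 5), (8, 10), (8, 13), (10, 2), (10, 5), (10, 10), (10, 13), (13, 2), (13, 5), (13, 10), (13, 13), (15, 2), (15, 5), (15, 10), (15, 13)]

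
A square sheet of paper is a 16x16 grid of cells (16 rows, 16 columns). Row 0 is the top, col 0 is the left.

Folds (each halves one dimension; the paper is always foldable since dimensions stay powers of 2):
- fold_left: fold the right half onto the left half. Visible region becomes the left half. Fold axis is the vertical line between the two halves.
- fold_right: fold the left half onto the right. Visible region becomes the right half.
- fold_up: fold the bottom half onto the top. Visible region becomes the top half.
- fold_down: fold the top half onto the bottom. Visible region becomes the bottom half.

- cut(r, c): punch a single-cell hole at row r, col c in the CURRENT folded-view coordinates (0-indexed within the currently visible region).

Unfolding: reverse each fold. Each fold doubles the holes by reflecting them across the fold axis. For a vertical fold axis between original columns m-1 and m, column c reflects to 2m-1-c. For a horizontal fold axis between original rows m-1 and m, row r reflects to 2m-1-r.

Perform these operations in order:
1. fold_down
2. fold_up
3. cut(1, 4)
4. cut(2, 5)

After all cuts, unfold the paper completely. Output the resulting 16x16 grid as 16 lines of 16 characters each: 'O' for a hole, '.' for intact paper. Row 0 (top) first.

Op 1 fold_down: fold axis h@8; visible region now rows[8,16) x cols[0,16) = 8x16
Op 2 fold_up: fold axis h@12; visible region now rows[8,12) x cols[0,16) = 4x16
Op 3 cut(1, 4): punch at orig (9,4); cuts so far [(9, 4)]; region rows[8,12) x cols[0,16) = 4x16
Op 4 cut(2, 5): punch at orig (10,5); cuts so far [(9, 4), (10, 5)]; region rows[8,12) x cols[0,16) = 4x16
Unfold 1 (reflect across h@12): 4 holes -> [(9, 4), (10, 5), (13, 5), (14, 4)]
Unfold 2 (reflect across h@8): 8 holes -> [(1, 4), (2, 5), (5, 5), (6, 4), (9, 4), (10, 5), (13, 5), (14, 4)]

Answer: ................
....O...........
.....O..........
................
................
.....O..........
....O...........
................
................
....O...........
.....O..........
................
................
.....O..........
....O...........
................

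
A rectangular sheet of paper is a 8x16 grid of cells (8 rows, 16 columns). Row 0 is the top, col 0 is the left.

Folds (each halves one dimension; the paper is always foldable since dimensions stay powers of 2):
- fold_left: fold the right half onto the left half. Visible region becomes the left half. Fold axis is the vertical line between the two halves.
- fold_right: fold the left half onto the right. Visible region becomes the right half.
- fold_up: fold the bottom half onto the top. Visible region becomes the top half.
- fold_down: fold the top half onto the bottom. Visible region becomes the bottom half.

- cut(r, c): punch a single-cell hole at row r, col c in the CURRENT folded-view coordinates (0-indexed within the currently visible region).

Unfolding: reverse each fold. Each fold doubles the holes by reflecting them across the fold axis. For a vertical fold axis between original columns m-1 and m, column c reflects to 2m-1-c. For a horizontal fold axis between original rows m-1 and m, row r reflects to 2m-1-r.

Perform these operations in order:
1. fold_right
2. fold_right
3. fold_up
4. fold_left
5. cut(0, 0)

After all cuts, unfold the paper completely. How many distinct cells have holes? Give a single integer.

Op 1 fold_right: fold axis v@8; visible region now rows[0,8) x cols[8,16) = 8x8
Op 2 fold_right: fold axis v@12; visible region now rows[0,8) x cols[12,16) = 8x4
Op 3 fold_up: fold axis h@4; visible region now rows[0,4) x cols[12,16) = 4x4
Op 4 fold_left: fold axis v@14; visible region now rows[0,4) x cols[12,14) = 4x2
Op 5 cut(0, 0): punch at orig (0,12); cuts so far [(0, 12)]; region rows[0,4) x cols[12,14) = 4x2
Unfold 1 (reflect across v@14): 2 holes -> [(0, 12), (0, 15)]
Unfold 2 (reflect across h@4): 4 holes -> [(0, 12), (0, 15), (7, 12), (7, 15)]
Unfold 3 (reflect across v@12): 8 holes -> [(0, 8), (0, 11), (0, 12), (0, 15), (7, 8), (7, 11), (7, 12), (7, 15)]
Unfold 4 (reflect across v@8): 16 holes -> [(0, 0), (0, 3), (0, 4), (0, 7), (0, 8), (0, 11), (0, 12), (0, 15), (7, 0), (7, 3), (7, 4), (7, 7), (7, 8), (7, 11), (7, 12), (7, 15)]

Answer: 16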